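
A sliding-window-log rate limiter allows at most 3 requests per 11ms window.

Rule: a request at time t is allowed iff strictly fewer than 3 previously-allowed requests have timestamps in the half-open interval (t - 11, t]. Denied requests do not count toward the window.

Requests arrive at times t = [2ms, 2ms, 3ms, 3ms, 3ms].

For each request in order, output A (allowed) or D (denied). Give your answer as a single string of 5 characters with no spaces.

Answer: AAADD

Derivation:
Tracking allowed requests in the window:
  req#1 t=2ms: ALLOW
  req#2 t=2ms: ALLOW
  req#3 t=3ms: ALLOW
  req#4 t=3ms: DENY
  req#5 t=3ms: DENY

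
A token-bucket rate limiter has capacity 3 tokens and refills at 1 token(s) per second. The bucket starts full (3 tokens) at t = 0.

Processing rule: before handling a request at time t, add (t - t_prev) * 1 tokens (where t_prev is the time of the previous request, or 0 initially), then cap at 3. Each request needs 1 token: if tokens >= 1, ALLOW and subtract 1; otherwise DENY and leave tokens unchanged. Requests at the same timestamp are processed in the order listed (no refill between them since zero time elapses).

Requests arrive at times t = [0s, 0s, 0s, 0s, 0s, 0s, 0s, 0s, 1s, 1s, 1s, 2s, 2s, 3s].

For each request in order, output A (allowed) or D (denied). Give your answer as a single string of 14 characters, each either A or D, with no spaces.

Answer: AAADDDDDADDADA

Derivation:
Simulating step by step:
  req#1 t=0s: ALLOW
  req#2 t=0s: ALLOW
  req#3 t=0s: ALLOW
  req#4 t=0s: DENY
  req#5 t=0s: DENY
  req#6 t=0s: DENY
  req#7 t=0s: DENY
  req#8 t=0s: DENY
  req#9 t=1s: ALLOW
  req#10 t=1s: DENY
  req#11 t=1s: DENY
  req#12 t=2s: ALLOW
  req#13 t=2s: DENY
  req#14 t=3s: ALLOW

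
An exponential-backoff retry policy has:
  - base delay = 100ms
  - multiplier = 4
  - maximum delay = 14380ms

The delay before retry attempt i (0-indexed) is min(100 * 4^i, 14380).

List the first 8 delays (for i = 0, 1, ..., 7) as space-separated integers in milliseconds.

Answer: 100 400 1600 6400 14380 14380 14380 14380

Derivation:
Computing each delay:
  i=0: min(100*4^0, 14380) = 100
  i=1: min(100*4^1, 14380) = 400
  i=2: min(100*4^2, 14380) = 1600
  i=3: min(100*4^3, 14380) = 6400
  i=4: min(100*4^4, 14380) = 14380
  i=5: min(100*4^5, 14380) = 14380
  i=6: min(100*4^6, 14380) = 14380
  i=7: min(100*4^7, 14380) = 14380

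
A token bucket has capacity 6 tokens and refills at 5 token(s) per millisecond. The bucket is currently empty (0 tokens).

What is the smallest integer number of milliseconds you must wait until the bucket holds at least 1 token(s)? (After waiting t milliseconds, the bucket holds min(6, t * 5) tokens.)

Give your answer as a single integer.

Answer: 1

Derivation:
Need t * 5 >= 1, so t >= 1/5.
Smallest integer t = ceil(1/5) = 1.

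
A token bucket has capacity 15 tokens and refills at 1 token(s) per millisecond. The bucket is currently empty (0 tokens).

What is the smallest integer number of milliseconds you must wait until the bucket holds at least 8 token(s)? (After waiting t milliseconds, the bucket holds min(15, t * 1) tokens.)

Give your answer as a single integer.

Answer: 8

Derivation:
Need t * 1 >= 8, so t >= 8/1.
Smallest integer t = ceil(8/1) = 8.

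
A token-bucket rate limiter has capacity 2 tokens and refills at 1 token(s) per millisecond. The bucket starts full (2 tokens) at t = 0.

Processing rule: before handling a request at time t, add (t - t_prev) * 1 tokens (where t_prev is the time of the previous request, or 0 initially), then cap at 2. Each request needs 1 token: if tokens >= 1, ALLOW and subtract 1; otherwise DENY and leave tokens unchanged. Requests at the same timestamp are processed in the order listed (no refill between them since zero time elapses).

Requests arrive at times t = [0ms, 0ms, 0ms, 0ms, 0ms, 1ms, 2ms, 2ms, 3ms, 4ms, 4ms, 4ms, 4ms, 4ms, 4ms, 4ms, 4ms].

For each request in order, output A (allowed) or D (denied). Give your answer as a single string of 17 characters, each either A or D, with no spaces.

Answer: AADDDAADAADDDDDDD

Derivation:
Simulating step by step:
  req#1 t=0ms: ALLOW
  req#2 t=0ms: ALLOW
  req#3 t=0ms: DENY
  req#4 t=0ms: DENY
  req#5 t=0ms: DENY
  req#6 t=1ms: ALLOW
  req#7 t=2ms: ALLOW
  req#8 t=2ms: DENY
  req#9 t=3ms: ALLOW
  req#10 t=4ms: ALLOW
  req#11 t=4ms: DENY
  req#12 t=4ms: DENY
  req#13 t=4ms: DENY
  req#14 t=4ms: DENY
  req#15 t=4ms: DENY
  req#16 t=4ms: DENY
  req#17 t=4ms: DENY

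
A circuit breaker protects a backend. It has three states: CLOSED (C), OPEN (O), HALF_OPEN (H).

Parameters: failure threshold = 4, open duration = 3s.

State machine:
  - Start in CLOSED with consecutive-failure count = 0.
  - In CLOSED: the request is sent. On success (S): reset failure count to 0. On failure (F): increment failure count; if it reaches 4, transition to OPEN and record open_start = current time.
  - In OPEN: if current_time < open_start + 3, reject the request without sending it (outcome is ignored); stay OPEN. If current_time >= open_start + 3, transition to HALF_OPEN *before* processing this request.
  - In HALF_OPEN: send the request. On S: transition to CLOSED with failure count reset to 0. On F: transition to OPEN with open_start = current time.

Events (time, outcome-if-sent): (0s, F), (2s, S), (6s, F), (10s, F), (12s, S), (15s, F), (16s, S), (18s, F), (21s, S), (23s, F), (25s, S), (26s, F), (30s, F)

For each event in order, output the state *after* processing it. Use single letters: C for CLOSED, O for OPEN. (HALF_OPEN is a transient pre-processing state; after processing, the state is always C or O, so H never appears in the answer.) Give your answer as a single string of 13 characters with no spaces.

State after each event:
  event#1 t=0s outcome=F: state=CLOSED
  event#2 t=2s outcome=S: state=CLOSED
  event#3 t=6s outcome=F: state=CLOSED
  event#4 t=10s outcome=F: state=CLOSED
  event#5 t=12s outcome=S: state=CLOSED
  event#6 t=15s outcome=F: state=CLOSED
  event#7 t=16s outcome=S: state=CLOSED
  event#8 t=18s outcome=F: state=CLOSED
  event#9 t=21s outcome=S: state=CLOSED
  event#10 t=23s outcome=F: state=CLOSED
  event#11 t=25s outcome=S: state=CLOSED
  event#12 t=26s outcome=F: state=CLOSED
  event#13 t=30s outcome=F: state=CLOSED

Answer: CCCCCCCCCCCCC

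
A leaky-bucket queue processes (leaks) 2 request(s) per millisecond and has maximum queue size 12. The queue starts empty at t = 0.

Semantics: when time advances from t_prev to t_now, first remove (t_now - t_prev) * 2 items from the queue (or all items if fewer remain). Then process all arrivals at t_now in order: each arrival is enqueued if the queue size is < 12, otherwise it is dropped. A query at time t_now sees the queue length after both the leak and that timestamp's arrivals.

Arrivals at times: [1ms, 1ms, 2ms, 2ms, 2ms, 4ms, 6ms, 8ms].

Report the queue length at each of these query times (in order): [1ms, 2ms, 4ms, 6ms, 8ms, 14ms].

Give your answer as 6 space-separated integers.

Queue lengths at query times:
  query t=1ms: backlog = 2
  query t=2ms: backlog = 3
  query t=4ms: backlog = 1
  query t=6ms: backlog = 1
  query t=8ms: backlog = 1
  query t=14ms: backlog = 0

Answer: 2 3 1 1 1 0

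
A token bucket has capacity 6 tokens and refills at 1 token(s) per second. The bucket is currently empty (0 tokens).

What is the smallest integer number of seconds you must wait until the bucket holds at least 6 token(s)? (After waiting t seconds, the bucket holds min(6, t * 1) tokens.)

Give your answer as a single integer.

Need t * 1 >= 6, so t >= 6/1.
Smallest integer t = ceil(6/1) = 6.

Answer: 6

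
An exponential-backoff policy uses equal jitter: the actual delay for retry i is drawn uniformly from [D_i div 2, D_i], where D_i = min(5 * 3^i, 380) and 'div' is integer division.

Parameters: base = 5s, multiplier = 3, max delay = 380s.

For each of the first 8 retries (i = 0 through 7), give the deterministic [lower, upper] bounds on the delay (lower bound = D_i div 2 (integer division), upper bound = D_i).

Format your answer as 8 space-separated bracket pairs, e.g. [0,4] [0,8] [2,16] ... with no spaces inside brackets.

Computing bounds per retry:
  i=0: D_i=min(5*3^0,380)=5, bounds=[2,5]
  i=1: D_i=min(5*3^1,380)=15, bounds=[7,15]
  i=2: D_i=min(5*3^2,380)=45, bounds=[22,45]
  i=3: D_i=min(5*3^3,380)=135, bounds=[67,135]
  i=4: D_i=min(5*3^4,380)=380, bounds=[190,380]
  i=5: D_i=min(5*3^5,380)=380, bounds=[190,380]
  i=6: D_i=min(5*3^6,380)=380, bounds=[190,380]
  i=7: D_i=min(5*3^7,380)=380, bounds=[190,380]

Answer: [2,5] [7,15] [22,45] [67,135] [190,380] [190,380] [190,380] [190,380]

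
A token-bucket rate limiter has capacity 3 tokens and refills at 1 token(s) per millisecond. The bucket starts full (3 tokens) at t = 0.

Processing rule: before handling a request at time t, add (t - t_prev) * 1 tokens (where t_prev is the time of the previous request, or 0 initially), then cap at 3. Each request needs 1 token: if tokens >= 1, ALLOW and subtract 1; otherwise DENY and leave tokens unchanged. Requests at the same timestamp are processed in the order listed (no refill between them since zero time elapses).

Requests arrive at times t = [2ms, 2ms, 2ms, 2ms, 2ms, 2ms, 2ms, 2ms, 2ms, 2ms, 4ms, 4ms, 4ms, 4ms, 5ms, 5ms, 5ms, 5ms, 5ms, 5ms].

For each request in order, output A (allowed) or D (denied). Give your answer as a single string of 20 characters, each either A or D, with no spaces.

Simulating step by step:
  req#1 t=2ms: ALLOW
  req#2 t=2ms: ALLOW
  req#3 t=2ms: ALLOW
  req#4 t=2ms: DENY
  req#5 t=2ms: DENY
  req#6 t=2ms: DENY
  req#7 t=2ms: DENY
  req#8 t=2ms: DENY
  req#9 t=2ms: DENY
  req#10 t=2ms: DENY
  req#11 t=4ms: ALLOW
  req#12 t=4ms: ALLOW
  req#13 t=4ms: DENY
  req#14 t=4ms: DENY
  req#15 t=5ms: ALLOW
  req#16 t=5ms: DENY
  req#17 t=5ms: DENY
  req#18 t=5ms: DENY
  req#19 t=5ms: DENY
  req#20 t=5ms: DENY

Answer: AAADDDDDDDAADDADDDDD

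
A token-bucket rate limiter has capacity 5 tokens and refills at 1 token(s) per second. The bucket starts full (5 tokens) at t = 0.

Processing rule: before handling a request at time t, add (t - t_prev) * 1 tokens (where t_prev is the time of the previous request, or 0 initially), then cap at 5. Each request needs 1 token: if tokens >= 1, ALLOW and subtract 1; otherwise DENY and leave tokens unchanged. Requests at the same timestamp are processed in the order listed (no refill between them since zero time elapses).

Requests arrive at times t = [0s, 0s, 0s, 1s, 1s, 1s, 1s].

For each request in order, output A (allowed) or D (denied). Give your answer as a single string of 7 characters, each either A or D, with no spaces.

Simulating step by step:
  req#1 t=0s: ALLOW
  req#2 t=0s: ALLOW
  req#3 t=0s: ALLOW
  req#4 t=1s: ALLOW
  req#5 t=1s: ALLOW
  req#6 t=1s: ALLOW
  req#7 t=1s: DENY

Answer: AAAAAAD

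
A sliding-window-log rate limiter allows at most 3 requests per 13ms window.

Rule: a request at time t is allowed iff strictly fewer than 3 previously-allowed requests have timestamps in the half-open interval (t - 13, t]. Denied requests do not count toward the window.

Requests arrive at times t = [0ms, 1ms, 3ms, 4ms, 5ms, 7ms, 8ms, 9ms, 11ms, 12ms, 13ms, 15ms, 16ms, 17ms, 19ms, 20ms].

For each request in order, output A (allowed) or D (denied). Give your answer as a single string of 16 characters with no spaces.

Tracking allowed requests in the window:
  req#1 t=0ms: ALLOW
  req#2 t=1ms: ALLOW
  req#3 t=3ms: ALLOW
  req#4 t=4ms: DENY
  req#5 t=5ms: DENY
  req#6 t=7ms: DENY
  req#7 t=8ms: DENY
  req#8 t=9ms: DENY
  req#9 t=11ms: DENY
  req#10 t=12ms: DENY
  req#11 t=13ms: ALLOW
  req#12 t=15ms: ALLOW
  req#13 t=16ms: ALLOW
  req#14 t=17ms: DENY
  req#15 t=19ms: DENY
  req#16 t=20ms: DENY

Answer: AAADDDDDDDAAADDD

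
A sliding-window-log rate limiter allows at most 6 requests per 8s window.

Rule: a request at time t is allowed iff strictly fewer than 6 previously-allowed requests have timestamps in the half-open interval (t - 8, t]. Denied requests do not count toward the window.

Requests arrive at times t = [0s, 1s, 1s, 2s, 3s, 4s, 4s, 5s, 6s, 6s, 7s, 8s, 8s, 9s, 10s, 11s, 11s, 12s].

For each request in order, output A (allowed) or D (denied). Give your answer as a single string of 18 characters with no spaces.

Tracking allowed requests in the window:
  req#1 t=0s: ALLOW
  req#2 t=1s: ALLOW
  req#3 t=1s: ALLOW
  req#4 t=2s: ALLOW
  req#5 t=3s: ALLOW
  req#6 t=4s: ALLOW
  req#7 t=4s: DENY
  req#8 t=5s: DENY
  req#9 t=6s: DENY
  req#10 t=6s: DENY
  req#11 t=7s: DENY
  req#12 t=8s: ALLOW
  req#13 t=8s: DENY
  req#14 t=9s: ALLOW
  req#15 t=10s: ALLOW
  req#16 t=11s: ALLOW
  req#17 t=11s: ALLOW
  req#18 t=12s: ALLOW

Answer: AAAAAADDDDDADAAAAA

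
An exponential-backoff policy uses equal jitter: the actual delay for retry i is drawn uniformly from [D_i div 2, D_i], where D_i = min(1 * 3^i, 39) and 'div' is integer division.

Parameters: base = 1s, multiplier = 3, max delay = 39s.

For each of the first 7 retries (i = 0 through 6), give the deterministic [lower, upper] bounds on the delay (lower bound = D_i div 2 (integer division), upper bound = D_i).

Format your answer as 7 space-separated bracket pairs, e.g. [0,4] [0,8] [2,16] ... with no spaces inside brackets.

Answer: [0,1] [1,3] [4,9] [13,27] [19,39] [19,39] [19,39]

Derivation:
Computing bounds per retry:
  i=0: D_i=min(1*3^0,39)=1, bounds=[0,1]
  i=1: D_i=min(1*3^1,39)=3, bounds=[1,3]
  i=2: D_i=min(1*3^2,39)=9, bounds=[4,9]
  i=3: D_i=min(1*3^3,39)=27, bounds=[13,27]
  i=4: D_i=min(1*3^4,39)=39, bounds=[19,39]
  i=5: D_i=min(1*3^5,39)=39, bounds=[19,39]
  i=6: D_i=min(1*3^6,39)=39, bounds=[19,39]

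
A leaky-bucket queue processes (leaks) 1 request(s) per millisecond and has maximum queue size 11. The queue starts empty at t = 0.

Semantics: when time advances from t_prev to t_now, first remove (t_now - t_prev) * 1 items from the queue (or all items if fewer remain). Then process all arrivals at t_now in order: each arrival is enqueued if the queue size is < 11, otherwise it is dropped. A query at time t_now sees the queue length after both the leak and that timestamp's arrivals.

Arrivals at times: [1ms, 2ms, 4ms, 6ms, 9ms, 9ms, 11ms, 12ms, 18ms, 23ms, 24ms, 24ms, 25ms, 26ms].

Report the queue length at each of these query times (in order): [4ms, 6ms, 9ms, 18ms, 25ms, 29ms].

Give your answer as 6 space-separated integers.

Queue lengths at query times:
  query t=4ms: backlog = 1
  query t=6ms: backlog = 1
  query t=9ms: backlog = 2
  query t=18ms: backlog = 1
  query t=25ms: backlog = 2
  query t=29ms: backlog = 0

Answer: 1 1 2 1 2 0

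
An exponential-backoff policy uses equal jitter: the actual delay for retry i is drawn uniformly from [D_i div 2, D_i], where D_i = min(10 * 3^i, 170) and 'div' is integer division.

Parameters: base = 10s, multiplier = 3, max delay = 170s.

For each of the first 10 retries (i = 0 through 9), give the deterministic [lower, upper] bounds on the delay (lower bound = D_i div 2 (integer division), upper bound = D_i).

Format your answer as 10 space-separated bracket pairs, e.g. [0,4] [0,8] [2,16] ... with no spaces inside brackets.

Answer: [5,10] [15,30] [45,90] [85,170] [85,170] [85,170] [85,170] [85,170] [85,170] [85,170]

Derivation:
Computing bounds per retry:
  i=0: D_i=min(10*3^0,170)=10, bounds=[5,10]
  i=1: D_i=min(10*3^1,170)=30, bounds=[15,30]
  i=2: D_i=min(10*3^2,170)=90, bounds=[45,90]
  i=3: D_i=min(10*3^3,170)=170, bounds=[85,170]
  i=4: D_i=min(10*3^4,170)=170, bounds=[85,170]
  i=5: D_i=min(10*3^5,170)=170, bounds=[85,170]
  i=6: D_i=min(10*3^6,170)=170, bounds=[85,170]
  i=7: D_i=min(10*3^7,170)=170, bounds=[85,170]
  i=8: D_i=min(10*3^8,170)=170, bounds=[85,170]
  i=9: D_i=min(10*3^9,170)=170, bounds=[85,170]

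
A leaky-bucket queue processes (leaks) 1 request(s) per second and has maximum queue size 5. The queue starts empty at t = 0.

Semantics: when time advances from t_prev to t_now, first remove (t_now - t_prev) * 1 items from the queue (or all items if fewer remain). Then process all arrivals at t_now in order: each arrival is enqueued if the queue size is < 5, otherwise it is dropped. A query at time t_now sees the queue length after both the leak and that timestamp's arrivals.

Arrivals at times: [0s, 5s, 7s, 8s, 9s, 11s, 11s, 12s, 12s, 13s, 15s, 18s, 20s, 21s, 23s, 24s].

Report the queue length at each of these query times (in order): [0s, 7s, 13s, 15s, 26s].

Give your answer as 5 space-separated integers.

Answer: 1 1 3 2 0

Derivation:
Queue lengths at query times:
  query t=0s: backlog = 1
  query t=7s: backlog = 1
  query t=13s: backlog = 3
  query t=15s: backlog = 2
  query t=26s: backlog = 0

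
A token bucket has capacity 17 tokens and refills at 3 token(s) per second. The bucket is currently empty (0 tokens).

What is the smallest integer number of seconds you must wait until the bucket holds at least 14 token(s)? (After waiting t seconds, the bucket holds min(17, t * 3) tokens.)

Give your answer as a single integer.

Answer: 5

Derivation:
Need t * 3 >= 14, so t >= 14/3.
Smallest integer t = ceil(14/3) = 5.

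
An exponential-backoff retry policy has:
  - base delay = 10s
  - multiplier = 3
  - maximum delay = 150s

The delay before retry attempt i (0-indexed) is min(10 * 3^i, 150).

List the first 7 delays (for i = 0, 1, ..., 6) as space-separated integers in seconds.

Answer: 10 30 90 150 150 150 150

Derivation:
Computing each delay:
  i=0: min(10*3^0, 150) = 10
  i=1: min(10*3^1, 150) = 30
  i=2: min(10*3^2, 150) = 90
  i=3: min(10*3^3, 150) = 150
  i=4: min(10*3^4, 150) = 150
  i=5: min(10*3^5, 150) = 150
  i=6: min(10*3^6, 150) = 150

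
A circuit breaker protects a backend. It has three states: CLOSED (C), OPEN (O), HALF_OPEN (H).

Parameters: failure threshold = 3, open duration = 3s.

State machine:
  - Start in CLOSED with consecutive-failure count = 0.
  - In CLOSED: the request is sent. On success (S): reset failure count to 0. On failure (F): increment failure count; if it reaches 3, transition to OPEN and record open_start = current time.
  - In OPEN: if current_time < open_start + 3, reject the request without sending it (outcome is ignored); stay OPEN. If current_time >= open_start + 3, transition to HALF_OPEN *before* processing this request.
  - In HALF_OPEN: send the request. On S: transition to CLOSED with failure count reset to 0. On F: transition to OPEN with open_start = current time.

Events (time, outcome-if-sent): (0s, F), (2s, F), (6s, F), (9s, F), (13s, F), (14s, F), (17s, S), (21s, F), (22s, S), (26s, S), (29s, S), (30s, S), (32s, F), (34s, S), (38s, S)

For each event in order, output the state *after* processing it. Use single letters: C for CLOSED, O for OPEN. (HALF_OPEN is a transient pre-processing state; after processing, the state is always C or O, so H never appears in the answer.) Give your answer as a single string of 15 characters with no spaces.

Answer: CCOOOOCCCCCCCCC

Derivation:
State after each event:
  event#1 t=0s outcome=F: state=CLOSED
  event#2 t=2s outcome=F: state=CLOSED
  event#3 t=6s outcome=F: state=OPEN
  event#4 t=9s outcome=F: state=OPEN
  event#5 t=13s outcome=F: state=OPEN
  event#6 t=14s outcome=F: state=OPEN
  event#7 t=17s outcome=S: state=CLOSED
  event#8 t=21s outcome=F: state=CLOSED
  event#9 t=22s outcome=S: state=CLOSED
  event#10 t=26s outcome=S: state=CLOSED
  event#11 t=29s outcome=S: state=CLOSED
  event#12 t=30s outcome=S: state=CLOSED
  event#13 t=32s outcome=F: state=CLOSED
  event#14 t=34s outcome=S: state=CLOSED
  event#15 t=38s outcome=S: state=CLOSED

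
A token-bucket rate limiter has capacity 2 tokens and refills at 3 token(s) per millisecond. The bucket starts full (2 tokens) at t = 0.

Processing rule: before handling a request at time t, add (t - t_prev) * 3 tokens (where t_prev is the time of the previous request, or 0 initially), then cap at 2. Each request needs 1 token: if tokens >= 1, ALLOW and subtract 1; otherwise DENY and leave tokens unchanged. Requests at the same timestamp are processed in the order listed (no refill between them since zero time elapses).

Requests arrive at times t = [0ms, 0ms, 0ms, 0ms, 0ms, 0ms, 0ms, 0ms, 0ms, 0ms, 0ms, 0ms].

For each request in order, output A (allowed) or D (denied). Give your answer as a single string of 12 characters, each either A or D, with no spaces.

Answer: AADDDDDDDDDD

Derivation:
Simulating step by step:
  req#1 t=0ms: ALLOW
  req#2 t=0ms: ALLOW
  req#3 t=0ms: DENY
  req#4 t=0ms: DENY
  req#5 t=0ms: DENY
  req#6 t=0ms: DENY
  req#7 t=0ms: DENY
  req#8 t=0ms: DENY
  req#9 t=0ms: DENY
  req#10 t=0ms: DENY
  req#11 t=0ms: DENY
  req#12 t=0ms: DENY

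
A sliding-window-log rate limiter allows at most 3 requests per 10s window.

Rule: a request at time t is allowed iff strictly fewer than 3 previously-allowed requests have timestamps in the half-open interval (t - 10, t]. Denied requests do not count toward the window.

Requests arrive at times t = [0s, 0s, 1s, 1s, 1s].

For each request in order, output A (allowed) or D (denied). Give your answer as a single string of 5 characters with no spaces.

Tracking allowed requests in the window:
  req#1 t=0s: ALLOW
  req#2 t=0s: ALLOW
  req#3 t=1s: ALLOW
  req#4 t=1s: DENY
  req#5 t=1s: DENY

Answer: AAADD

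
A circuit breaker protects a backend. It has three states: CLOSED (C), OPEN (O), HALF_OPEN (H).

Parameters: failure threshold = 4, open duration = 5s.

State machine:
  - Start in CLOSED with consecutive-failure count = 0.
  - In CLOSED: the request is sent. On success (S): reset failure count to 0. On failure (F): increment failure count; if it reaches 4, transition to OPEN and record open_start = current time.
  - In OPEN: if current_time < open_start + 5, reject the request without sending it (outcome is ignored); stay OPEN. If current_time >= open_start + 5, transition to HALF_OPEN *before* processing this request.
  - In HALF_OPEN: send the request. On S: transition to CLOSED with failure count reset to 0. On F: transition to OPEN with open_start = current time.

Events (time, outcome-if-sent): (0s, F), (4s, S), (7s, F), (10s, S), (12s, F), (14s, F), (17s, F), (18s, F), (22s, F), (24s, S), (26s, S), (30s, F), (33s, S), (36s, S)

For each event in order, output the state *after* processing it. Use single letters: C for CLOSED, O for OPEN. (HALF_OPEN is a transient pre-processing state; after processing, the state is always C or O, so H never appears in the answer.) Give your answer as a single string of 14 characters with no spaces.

Answer: CCCCCCCOOCCCCC

Derivation:
State after each event:
  event#1 t=0s outcome=F: state=CLOSED
  event#2 t=4s outcome=S: state=CLOSED
  event#3 t=7s outcome=F: state=CLOSED
  event#4 t=10s outcome=S: state=CLOSED
  event#5 t=12s outcome=F: state=CLOSED
  event#6 t=14s outcome=F: state=CLOSED
  event#7 t=17s outcome=F: state=CLOSED
  event#8 t=18s outcome=F: state=OPEN
  event#9 t=22s outcome=F: state=OPEN
  event#10 t=24s outcome=S: state=CLOSED
  event#11 t=26s outcome=S: state=CLOSED
  event#12 t=30s outcome=F: state=CLOSED
  event#13 t=33s outcome=S: state=CLOSED
  event#14 t=36s outcome=S: state=CLOSED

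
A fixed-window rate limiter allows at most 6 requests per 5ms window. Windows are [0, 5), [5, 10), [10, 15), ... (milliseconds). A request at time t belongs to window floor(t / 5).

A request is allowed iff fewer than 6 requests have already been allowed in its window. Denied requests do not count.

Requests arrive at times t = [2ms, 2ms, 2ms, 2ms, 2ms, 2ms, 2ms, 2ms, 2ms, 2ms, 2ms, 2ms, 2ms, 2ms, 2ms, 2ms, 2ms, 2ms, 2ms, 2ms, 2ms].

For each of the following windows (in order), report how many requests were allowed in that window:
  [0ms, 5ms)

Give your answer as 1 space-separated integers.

Processing requests:
  req#1 t=2ms (window 0): ALLOW
  req#2 t=2ms (window 0): ALLOW
  req#3 t=2ms (window 0): ALLOW
  req#4 t=2ms (window 0): ALLOW
  req#5 t=2ms (window 0): ALLOW
  req#6 t=2ms (window 0): ALLOW
  req#7 t=2ms (window 0): DENY
  req#8 t=2ms (window 0): DENY
  req#9 t=2ms (window 0): DENY
  req#10 t=2ms (window 0): DENY
  req#11 t=2ms (window 0): DENY
  req#12 t=2ms (window 0): DENY
  req#13 t=2ms (window 0): DENY
  req#14 t=2ms (window 0): DENY
  req#15 t=2ms (window 0): DENY
  req#16 t=2ms (window 0): DENY
  req#17 t=2ms (window 0): DENY
  req#18 t=2ms (window 0): DENY
  req#19 t=2ms (window 0): DENY
  req#20 t=2ms (window 0): DENY
  req#21 t=2ms (window 0): DENY

Allowed counts by window: 6

Answer: 6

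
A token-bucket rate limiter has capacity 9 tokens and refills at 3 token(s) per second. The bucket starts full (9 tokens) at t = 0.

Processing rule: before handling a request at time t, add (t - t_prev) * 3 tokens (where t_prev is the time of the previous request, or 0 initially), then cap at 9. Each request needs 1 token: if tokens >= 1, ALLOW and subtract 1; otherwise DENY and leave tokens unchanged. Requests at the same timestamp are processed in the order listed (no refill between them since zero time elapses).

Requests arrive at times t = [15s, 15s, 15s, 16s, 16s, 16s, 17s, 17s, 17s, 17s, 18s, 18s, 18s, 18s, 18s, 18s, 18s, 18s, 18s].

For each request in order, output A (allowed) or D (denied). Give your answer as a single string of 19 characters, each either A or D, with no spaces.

Simulating step by step:
  req#1 t=15s: ALLOW
  req#2 t=15s: ALLOW
  req#3 t=15s: ALLOW
  req#4 t=16s: ALLOW
  req#5 t=16s: ALLOW
  req#6 t=16s: ALLOW
  req#7 t=17s: ALLOW
  req#8 t=17s: ALLOW
  req#9 t=17s: ALLOW
  req#10 t=17s: ALLOW
  req#11 t=18s: ALLOW
  req#12 t=18s: ALLOW
  req#13 t=18s: ALLOW
  req#14 t=18s: ALLOW
  req#15 t=18s: ALLOW
  req#16 t=18s: ALLOW
  req#17 t=18s: ALLOW
  req#18 t=18s: ALLOW
  req#19 t=18s: DENY

Answer: AAAAAAAAAAAAAAAAAAD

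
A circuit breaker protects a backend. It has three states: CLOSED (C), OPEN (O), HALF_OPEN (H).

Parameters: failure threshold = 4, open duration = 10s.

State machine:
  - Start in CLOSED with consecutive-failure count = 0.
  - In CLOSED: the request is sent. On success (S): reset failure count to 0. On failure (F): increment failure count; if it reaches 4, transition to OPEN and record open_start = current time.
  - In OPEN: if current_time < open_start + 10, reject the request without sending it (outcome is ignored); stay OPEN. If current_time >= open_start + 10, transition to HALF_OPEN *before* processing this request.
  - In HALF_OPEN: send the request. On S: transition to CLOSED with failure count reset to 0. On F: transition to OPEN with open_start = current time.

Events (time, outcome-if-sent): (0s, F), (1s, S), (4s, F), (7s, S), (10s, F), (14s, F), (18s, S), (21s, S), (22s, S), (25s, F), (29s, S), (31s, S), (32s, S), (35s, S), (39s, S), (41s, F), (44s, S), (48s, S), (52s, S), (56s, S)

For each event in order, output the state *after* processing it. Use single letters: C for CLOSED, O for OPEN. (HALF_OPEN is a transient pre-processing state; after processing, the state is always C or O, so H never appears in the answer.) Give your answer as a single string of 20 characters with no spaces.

Answer: CCCCCCCCCCCCCCCCCCCC

Derivation:
State after each event:
  event#1 t=0s outcome=F: state=CLOSED
  event#2 t=1s outcome=S: state=CLOSED
  event#3 t=4s outcome=F: state=CLOSED
  event#4 t=7s outcome=S: state=CLOSED
  event#5 t=10s outcome=F: state=CLOSED
  event#6 t=14s outcome=F: state=CLOSED
  event#7 t=18s outcome=S: state=CLOSED
  event#8 t=21s outcome=S: state=CLOSED
  event#9 t=22s outcome=S: state=CLOSED
  event#10 t=25s outcome=F: state=CLOSED
  event#11 t=29s outcome=S: state=CLOSED
  event#12 t=31s outcome=S: state=CLOSED
  event#13 t=32s outcome=S: state=CLOSED
  event#14 t=35s outcome=S: state=CLOSED
  event#15 t=39s outcome=S: state=CLOSED
  event#16 t=41s outcome=F: state=CLOSED
  event#17 t=44s outcome=S: state=CLOSED
  event#18 t=48s outcome=S: state=CLOSED
  event#19 t=52s outcome=S: state=CLOSED
  event#20 t=56s outcome=S: state=CLOSED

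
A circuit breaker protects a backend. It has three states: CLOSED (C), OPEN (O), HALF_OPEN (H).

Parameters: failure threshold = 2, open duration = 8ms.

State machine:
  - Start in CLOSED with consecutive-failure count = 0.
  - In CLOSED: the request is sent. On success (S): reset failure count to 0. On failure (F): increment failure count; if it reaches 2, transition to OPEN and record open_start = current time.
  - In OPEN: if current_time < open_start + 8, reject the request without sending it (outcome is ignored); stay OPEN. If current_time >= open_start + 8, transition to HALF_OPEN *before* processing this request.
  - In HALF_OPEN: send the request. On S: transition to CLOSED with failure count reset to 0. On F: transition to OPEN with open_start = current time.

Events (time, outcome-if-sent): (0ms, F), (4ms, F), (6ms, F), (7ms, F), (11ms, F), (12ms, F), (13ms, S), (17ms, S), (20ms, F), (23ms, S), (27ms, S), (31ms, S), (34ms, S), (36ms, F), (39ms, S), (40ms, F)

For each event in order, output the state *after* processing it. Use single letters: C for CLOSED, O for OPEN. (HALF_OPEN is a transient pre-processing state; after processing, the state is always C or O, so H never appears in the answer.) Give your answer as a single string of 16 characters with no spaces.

State after each event:
  event#1 t=0ms outcome=F: state=CLOSED
  event#2 t=4ms outcome=F: state=OPEN
  event#3 t=6ms outcome=F: state=OPEN
  event#4 t=7ms outcome=F: state=OPEN
  event#5 t=11ms outcome=F: state=OPEN
  event#6 t=12ms outcome=F: state=OPEN
  event#7 t=13ms outcome=S: state=OPEN
  event#8 t=17ms outcome=S: state=OPEN
  event#9 t=20ms outcome=F: state=OPEN
  event#10 t=23ms outcome=S: state=OPEN
  event#11 t=27ms outcome=S: state=OPEN
  event#12 t=31ms outcome=S: state=CLOSED
  event#13 t=34ms outcome=S: state=CLOSED
  event#14 t=36ms outcome=F: state=CLOSED
  event#15 t=39ms outcome=S: state=CLOSED
  event#16 t=40ms outcome=F: state=CLOSED

Answer: COOOOOOOOOOCCCCC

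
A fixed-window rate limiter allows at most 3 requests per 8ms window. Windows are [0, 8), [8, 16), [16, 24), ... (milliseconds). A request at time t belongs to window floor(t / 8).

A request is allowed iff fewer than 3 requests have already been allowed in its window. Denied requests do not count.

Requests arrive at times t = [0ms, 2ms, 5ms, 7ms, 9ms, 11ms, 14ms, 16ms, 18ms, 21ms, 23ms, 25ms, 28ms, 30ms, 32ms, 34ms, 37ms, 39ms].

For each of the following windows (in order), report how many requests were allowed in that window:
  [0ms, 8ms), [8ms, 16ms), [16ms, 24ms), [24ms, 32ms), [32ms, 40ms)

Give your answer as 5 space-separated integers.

Processing requests:
  req#1 t=0ms (window 0): ALLOW
  req#2 t=2ms (window 0): ALLOW
  req#3 t=5ms (window 0): ALLOW
  req#4 t=7ms (window 0): DENY
  req#5 t=9ms (window 1): ALLOW
  req#6 t=11ms (window 1): ALLOW
  req#7 t=14ms (window 1): ALLOW
  req#8 t=16ms (window 2): ALLOW
  req#9 t=18ms (window 2): ALLOW
  req#10 t=21ms (window 2): ALLOW
  req#11 t=23ms (window 2): DENY
  req#12 t=25ms (window 3): ALLOW
  req#13 t=28ms (window 3): ALLOW
  req#14 t=30ms (window 3): ALLOW
  req#15 t=32ms (window 4): ALLOW
  req#16 t=34ms (window 4): ALLOW
  req#17 t=37ms (window 4): ALLOW
  req#18 t=39ms (window 4): DENY

Allowed counts by window: 3 3 3 3 3

Answer: 3 3 3 3 3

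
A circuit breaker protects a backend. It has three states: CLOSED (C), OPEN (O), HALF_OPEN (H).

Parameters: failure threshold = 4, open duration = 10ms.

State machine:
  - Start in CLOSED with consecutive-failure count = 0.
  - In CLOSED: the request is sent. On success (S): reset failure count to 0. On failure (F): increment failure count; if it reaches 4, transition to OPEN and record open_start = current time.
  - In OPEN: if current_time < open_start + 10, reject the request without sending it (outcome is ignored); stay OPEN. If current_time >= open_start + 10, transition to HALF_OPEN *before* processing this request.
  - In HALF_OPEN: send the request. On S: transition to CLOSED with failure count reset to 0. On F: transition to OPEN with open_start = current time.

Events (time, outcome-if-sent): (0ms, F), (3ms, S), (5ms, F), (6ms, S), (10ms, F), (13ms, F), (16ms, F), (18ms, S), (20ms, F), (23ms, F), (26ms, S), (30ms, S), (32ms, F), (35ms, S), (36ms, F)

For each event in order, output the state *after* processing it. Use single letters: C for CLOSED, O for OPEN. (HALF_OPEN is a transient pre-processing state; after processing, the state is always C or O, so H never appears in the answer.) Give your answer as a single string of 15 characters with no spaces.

Answer: CCCCCCCCCCCCCCC

Derivation:
State after each event:
  event#1 t=0ms outcome=F: state=CLOSED
  event#2 t=3ms outcome=S: state=CLOSED
  event#3 t=5ms outcome=F: state=CLOSED
  event#4 t=6ms outcome=S: state=CLOSED
  event#5 t=10ms outcome=F: state=CLOSED
  event#6 t=13ms outcome=F: state=CLOSED
  event#7 t=16ms outcome=F: state=CLOSED
  event#8 t=18ms outcome=S: state=CLOSED
  event#9 t=20ms outcome=F: state=CLOSED
  event#10 t=23ms outcome=F: state=CLOSED
  event#11 t=26ms outcome=S: state=CLOSED
  event#12 t=30ms outcome=S: state=CLOSED
  event#13 t=32ms outcome=F: state=CLOSED
  event#14 t=35ms outcome=S: state=CLOSED
  event#15 t=36ms outcome=F: state=CLOSED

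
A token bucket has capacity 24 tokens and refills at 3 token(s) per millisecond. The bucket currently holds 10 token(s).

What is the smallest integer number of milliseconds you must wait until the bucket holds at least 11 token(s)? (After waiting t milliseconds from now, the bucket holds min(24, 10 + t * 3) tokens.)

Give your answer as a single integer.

Need 10 + t * 3 >= 11, so t >= 1/3.
Smallest integer t = ceil(1/3) = 1.

Answer: 1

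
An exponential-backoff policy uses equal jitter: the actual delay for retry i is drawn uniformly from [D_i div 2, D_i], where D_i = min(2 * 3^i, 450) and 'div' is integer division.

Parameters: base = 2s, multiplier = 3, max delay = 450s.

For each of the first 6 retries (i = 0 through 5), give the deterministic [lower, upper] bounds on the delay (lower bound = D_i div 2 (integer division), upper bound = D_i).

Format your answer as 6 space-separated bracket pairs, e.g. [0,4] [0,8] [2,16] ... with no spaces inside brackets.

Computing bounds per retry:
  i=0: D_i=min(2*3^0,450)=2, bounds=[1,2]
  i=1: D_i=min(2*3^1,450)=6, bounds=[3,6]
  i=2: D_i=min(2*3^2,450)=18, bounds=[9,18]
  i=3: D_i=min(2*3^3,450)=54, bounds=[27,54]
  i=4: D_i=min(2*3^4,450)=162, bounds=[81,162]
  i=5: D_i=min(2*3^5,450)=450, bounds=[225,450]

Answer: [1,2] [3,6] [9,18] [27,54] [81,162] [225,450]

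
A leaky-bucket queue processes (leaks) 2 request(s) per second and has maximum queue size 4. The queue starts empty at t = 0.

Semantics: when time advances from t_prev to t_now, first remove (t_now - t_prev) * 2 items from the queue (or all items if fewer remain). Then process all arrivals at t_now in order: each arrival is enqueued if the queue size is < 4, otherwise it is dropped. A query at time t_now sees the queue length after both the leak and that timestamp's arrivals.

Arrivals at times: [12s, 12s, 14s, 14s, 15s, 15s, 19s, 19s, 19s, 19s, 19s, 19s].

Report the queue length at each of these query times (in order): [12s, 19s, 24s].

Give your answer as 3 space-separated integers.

Queue lengths at query times:
  query t=12s: backlog = 2
  query t=19s: backlog = 4
  query t=24s: backlog = 0

Answer: 2 4 0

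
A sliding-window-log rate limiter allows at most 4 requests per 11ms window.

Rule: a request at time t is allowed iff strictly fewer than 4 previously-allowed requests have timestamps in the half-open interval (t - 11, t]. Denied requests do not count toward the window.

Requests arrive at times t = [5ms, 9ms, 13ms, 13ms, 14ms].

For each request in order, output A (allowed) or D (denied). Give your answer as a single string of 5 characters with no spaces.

Tracking allowed requests in the window:
  req#1 t=5ms: ALLOW
  req#2 t=9ms: ALLOW
  req#3 t=13ms: ALLOW
  req#4 t=13ms: ALLOW
  req#5 t=14ms: DENY

Answer: AAAAD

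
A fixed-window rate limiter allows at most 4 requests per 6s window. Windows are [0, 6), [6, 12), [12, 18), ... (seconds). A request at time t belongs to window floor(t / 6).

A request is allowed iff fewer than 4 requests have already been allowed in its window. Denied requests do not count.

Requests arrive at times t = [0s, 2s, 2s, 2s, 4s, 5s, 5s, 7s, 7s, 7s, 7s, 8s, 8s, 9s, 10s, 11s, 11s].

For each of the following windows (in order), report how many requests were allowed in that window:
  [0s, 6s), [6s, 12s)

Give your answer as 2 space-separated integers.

Answer: 4 4

Derivation:
Processing requests:
  req#1 t=0s (window 0): ALLOW
  req#2 t=2s (window 0): ALLOW
  req#3 t=2s (window 0): ALLOW
  req#4 t=2s (window 0): ALLOW
  req#5 t=4s (window 0): DENY
  req#6 t=5s (window 0): DENY
  req#7 t=5s (window 0): DENY
  req#8 t=7s (window 1): ALLOW
  req#9 t=7s (window 1): ALLOW
  req#10 t=7s (window 1): ALLOW
  req#11 t=7s (window 1): ALLOW
  req#12 t=8s (window 1): DENY
  req#13 t=8s (window 1): DENY
  req#14 t=9s (window 1): DENY
  req#15 t=10s (window 1): DENY
  req#16 t=11s (window 1): DENY
  req#17 t=11s (window 1): DENY

Allowed counts by window: 4 4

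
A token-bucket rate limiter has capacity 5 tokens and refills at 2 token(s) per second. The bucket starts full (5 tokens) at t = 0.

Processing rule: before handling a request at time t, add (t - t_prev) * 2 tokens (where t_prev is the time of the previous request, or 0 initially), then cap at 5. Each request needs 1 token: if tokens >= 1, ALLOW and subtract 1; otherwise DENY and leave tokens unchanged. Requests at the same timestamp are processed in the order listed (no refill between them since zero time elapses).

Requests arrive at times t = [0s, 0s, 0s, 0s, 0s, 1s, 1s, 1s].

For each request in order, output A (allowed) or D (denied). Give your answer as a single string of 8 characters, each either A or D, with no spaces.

Simulating step by step:
  req#1 t=0s: ALLOW
  req#2 t=0s: ALLOW
  req#3 t=0s: ALLOW
  req#4 t=0s: ALLOW
  req#5 t=0s: ALLOW
  req#6 t=1s: ALLOW
  req#7 t=1s: ALLOW
  req#8 t=1s: DENY

Answer: AAAAAAAD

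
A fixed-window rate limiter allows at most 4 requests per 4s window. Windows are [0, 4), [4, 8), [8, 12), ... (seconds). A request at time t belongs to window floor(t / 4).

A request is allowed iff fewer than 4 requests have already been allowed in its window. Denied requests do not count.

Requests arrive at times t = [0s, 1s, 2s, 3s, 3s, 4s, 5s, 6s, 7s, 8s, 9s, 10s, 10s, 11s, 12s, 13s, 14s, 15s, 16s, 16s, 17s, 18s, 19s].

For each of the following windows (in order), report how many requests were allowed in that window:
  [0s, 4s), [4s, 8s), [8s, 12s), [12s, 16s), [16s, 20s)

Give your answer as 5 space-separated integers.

Processing requests:
  req#1 t=0s (window 0): ALLOW
  req#2 t=1s (window 0): ALLOW
  req#3 t=2s (window 0): ALLOW
  req#4 t=3s (window 0): ALLOW
  req#5 t=3s (window 0): DENY
  req#6 t=4s (window 1): ALLOW
  req#7 t=5s (window 1): ALLOW
  req#8 t=6s (window 1): ALLOW
  req#9 t=7s (window 1): ALLOW
  req#10 t=8s (window 2): ALLOW
  req#11 t=9s (window 2): ALLOW
  req#12 t=10s (window 2): ALLOW
  req#13 t=10s (window 2): ALLOW
  req#14 t=11s (window 2): DENY
  req#15 t=12s (window 3): ALLOW
  req#16 t=13s (window 3): ALLOW
  req#17 t=14s (window 3): ALLOW
  req#18 t=15s (window 3): ALLOW
  req#19 t=16s (window 4): ALLOW
  req#20 t=16s (window 4): ALLOW
  req#21 t=17s (window 4): ALLOW
  req#22 t=18s (window 4): ALLOW
  req#23 t=19s (window 4): DENY

Allowed counts by window: 4 4 4 4 4

Answer: 4 4 4 4 4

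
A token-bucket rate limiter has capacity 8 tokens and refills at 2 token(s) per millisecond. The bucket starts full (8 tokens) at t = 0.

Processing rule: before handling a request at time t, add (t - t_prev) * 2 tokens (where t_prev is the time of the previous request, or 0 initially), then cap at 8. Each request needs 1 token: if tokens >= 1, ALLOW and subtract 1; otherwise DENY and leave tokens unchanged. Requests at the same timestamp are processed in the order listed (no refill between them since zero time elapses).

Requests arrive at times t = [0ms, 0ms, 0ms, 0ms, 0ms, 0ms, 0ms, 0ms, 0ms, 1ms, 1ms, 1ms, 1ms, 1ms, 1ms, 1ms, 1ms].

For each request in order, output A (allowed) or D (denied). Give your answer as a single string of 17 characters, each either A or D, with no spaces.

Answer: AAAAAAAADAADDDDDD

Derivation:
Simulating step by step:
  req#1 t=0ms: ALLOW
  req#2 t=0ms: ALLOW
  req#3 t=0ms: ALLOW
  req#4 t=0ms: ALLOW
  req#5 t=0ms: ALLOW
  req#6 t=0ms: ALLOW
  req#7 t=0ms: ALLOW
  req#8 t=0ms: ALLOW
  req#9 t=0ms: DENY
  req#10 t=1ms: ALLOW
  req#11 t=1ms: ALLOW
  req#12 t=1ms: DENY
  req#13 t=1ms: DENY
  req#14 t=1ms: DENY
  req#15 t=1ms: DENY
  req#16 t=1ms: DENY
  req#17 t=1ms: DENY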